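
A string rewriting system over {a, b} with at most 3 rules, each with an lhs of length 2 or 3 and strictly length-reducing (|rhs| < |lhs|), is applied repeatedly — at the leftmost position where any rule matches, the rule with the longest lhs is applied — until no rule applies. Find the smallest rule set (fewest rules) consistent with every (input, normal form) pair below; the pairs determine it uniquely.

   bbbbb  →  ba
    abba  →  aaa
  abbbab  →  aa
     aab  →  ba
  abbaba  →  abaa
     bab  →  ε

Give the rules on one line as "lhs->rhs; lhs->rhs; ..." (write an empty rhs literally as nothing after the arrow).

  | bbbbb => abbb => aab => ba
  | abba => aaa
  | abbbab => aabab => baab => bba => aa
  | aab => ba

aab->ba; bab->; bb->a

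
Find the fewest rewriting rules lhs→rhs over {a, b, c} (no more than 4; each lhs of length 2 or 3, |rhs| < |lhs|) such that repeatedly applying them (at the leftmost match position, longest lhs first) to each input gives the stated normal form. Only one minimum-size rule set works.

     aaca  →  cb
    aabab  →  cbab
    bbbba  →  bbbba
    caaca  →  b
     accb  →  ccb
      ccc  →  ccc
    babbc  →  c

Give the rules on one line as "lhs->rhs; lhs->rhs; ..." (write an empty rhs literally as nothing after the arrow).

aa->c; ac->c; bc->c; ca->b

  | aaca => cca => cb
  | aabab => cbab
  | bbbba
  | caaca => baca => bca => ca => b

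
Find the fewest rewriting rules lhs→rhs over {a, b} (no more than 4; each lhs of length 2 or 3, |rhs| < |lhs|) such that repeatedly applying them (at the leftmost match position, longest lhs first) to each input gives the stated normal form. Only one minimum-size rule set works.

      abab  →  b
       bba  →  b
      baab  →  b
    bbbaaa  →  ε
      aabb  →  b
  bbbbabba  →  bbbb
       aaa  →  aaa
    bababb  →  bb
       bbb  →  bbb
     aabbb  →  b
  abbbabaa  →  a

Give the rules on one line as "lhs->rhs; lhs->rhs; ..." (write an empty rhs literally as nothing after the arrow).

ab->b; abb->ab; ba->

  | abab => bab => b
  | bba => b
  | baab => ab => b
  | bbbaaa => bbaa => ba => ε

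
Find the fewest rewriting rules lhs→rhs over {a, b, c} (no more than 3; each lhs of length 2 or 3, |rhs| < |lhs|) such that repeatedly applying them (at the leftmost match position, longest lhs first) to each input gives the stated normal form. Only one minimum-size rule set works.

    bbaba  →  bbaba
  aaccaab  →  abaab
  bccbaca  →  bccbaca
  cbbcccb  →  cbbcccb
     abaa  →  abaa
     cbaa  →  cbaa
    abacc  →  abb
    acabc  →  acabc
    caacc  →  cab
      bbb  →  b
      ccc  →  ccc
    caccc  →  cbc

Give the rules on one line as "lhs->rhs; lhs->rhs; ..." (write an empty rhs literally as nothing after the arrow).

  | bbaba
  | aaccaab => abaab
  | bccbaca
  | cbbcccb

acc->b; bbb->b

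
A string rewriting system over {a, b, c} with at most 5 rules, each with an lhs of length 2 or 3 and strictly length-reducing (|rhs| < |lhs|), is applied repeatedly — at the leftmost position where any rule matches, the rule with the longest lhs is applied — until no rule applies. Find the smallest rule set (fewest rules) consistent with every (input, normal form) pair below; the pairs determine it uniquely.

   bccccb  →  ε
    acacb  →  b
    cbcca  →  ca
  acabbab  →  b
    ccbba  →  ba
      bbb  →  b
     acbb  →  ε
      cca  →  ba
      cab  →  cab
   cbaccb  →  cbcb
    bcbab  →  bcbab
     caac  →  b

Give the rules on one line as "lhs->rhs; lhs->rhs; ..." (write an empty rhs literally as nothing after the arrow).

aa->; ac->; bb->; cc->b

  | bccccb => bbccb => ccb => bb => ε
  | acacb => acb => b
  | cbcca => cbba => ca
  | acabbab => abbab => aab => b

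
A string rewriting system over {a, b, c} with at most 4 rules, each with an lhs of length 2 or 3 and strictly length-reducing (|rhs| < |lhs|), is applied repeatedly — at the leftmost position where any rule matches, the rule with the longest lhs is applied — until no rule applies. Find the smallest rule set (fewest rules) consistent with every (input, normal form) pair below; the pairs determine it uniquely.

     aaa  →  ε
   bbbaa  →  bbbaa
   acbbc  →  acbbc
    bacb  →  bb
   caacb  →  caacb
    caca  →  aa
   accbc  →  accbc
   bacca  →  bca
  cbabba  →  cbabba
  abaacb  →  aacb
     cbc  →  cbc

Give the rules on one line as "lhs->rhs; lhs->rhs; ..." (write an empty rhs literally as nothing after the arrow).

aaa->; aba->a; bac->b; cac->a

  | aaa => ε
  | bbbaa
  | acbbc
  | bacb => bb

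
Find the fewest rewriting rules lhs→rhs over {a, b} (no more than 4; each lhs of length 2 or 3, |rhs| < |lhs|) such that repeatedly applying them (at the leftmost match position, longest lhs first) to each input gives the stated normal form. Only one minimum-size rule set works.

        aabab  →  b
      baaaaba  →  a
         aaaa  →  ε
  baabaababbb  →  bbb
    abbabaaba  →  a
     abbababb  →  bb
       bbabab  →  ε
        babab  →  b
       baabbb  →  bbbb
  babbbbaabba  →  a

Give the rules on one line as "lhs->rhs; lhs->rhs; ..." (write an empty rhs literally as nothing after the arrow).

aa->; ab->; bba->a

  | aabab => bab => b
  | baaaaba => baaba => bba => a
  | aaaa => aa => ε
  | baabaababbb => bbaababbb => aababbb => babbb => bbb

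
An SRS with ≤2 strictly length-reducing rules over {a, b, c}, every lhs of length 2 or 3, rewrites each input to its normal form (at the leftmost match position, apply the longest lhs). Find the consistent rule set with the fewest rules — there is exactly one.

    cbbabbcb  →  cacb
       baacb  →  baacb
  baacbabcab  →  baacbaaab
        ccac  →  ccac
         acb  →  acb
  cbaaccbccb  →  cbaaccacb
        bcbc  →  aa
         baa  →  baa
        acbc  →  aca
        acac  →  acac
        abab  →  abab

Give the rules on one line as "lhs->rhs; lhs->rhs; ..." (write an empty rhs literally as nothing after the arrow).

bb->; bc->a

  | cbbabbcb => cabbcb => cacb
  | baacb
  | baacbabcab => baacbaaab
  | ccac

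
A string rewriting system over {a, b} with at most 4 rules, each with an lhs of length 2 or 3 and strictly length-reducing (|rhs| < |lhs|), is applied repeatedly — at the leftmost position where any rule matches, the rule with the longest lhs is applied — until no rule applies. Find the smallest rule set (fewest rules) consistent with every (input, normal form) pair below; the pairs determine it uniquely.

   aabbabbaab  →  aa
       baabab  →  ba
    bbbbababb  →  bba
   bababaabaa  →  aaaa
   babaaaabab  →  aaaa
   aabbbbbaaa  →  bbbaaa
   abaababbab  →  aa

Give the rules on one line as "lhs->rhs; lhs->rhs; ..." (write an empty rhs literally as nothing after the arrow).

aab->a; abb->b; bab->a

  | aabbabbaab => ababbaab => aabaab => aaab => aa
  | baabab => baab => ba
  | bbbbababb => bbbaabb => bbbab => bba
  | bababaabaa => aabaabaa => aaabaa => aaaa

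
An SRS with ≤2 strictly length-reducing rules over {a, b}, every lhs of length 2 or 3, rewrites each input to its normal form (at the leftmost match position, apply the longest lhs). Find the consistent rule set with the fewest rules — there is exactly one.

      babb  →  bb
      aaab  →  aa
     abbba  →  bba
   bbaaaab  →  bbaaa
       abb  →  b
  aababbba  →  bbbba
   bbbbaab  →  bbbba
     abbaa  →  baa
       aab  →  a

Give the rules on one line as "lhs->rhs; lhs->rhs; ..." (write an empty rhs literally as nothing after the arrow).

  | babb => bb
  | aaab => aa
  | abbba => bba
  | bbaaaab => bbaaa

ab->; aba->bb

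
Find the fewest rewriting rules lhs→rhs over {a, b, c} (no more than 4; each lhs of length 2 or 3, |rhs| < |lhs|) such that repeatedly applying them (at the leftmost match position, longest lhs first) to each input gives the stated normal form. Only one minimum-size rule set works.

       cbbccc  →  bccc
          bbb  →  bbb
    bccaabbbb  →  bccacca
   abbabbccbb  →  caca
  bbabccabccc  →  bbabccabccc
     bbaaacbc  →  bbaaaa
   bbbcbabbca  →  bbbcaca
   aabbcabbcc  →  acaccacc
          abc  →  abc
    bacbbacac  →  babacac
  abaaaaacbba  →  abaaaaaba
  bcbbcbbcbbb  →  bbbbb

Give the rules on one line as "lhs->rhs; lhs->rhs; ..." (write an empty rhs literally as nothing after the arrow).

  | cbbccc => bccc
  | bbb
  | bccaabbbb => bccacabb => bccacca
  | abbabbccbb => caabbccbb => cacaccbb => cacacb => caca

abb->ca; cb->; cbc->a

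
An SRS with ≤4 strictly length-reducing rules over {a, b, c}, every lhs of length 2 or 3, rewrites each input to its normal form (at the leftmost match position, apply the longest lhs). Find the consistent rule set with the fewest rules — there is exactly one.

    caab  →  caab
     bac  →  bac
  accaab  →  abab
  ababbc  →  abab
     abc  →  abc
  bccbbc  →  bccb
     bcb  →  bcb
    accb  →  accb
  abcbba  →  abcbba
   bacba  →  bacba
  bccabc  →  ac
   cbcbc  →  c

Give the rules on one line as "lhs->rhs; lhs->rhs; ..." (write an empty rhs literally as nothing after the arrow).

  | caab
  | bac
  | accaab => abab
  | ababbc => abab

bbb->a; bbc->b; cbc->c; cca->b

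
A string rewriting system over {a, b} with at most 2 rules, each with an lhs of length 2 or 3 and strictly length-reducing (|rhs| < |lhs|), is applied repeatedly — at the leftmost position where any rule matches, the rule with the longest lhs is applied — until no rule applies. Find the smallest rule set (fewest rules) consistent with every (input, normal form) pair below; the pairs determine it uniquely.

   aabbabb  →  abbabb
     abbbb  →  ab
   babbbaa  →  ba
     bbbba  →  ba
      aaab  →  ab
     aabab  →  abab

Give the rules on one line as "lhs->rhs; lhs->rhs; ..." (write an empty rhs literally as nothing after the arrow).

aa->a; bbb->

  | aabbabb => abbabb
  | abbbb => ab
  | babbbaa => baaa => baa => ba
  | bbbba => ba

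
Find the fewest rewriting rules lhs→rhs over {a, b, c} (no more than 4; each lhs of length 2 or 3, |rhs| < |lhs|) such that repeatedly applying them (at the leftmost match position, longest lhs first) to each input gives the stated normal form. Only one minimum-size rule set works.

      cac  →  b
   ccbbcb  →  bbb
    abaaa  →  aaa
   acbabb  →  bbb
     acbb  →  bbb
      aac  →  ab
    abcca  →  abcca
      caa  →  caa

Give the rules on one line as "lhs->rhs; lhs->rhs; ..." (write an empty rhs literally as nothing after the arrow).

  | cac => cb => b
  | ccbbcb => cbbcb => bbcb => bbb
  | abaaa => aaa
  | acbabb => bbabb => bbb

ac->b; ba->; cb->b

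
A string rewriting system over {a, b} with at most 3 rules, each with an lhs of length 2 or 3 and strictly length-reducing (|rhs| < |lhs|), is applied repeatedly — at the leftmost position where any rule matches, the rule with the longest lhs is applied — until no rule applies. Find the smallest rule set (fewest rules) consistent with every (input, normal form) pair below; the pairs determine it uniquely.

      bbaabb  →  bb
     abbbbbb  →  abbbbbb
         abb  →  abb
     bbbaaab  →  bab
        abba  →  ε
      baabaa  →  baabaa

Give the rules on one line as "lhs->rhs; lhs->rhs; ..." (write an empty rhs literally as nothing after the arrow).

aaa->; bba->aa

  | bbaabb => aaabb => bb
  | abbbbbb
  | abb
  | bbbaaab => baaaab => bab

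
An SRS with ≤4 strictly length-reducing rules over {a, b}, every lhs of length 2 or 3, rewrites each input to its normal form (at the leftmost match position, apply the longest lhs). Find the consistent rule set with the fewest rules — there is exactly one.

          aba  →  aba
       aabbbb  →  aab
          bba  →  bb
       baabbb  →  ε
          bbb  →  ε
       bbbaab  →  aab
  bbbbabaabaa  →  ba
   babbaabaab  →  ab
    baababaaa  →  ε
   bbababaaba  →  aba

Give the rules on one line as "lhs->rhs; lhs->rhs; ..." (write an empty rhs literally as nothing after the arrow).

baa->; bba->bb; bbb->

  | aba
  | aabbbb => aab
  | bba => bb
  | baabbb => bbb => ε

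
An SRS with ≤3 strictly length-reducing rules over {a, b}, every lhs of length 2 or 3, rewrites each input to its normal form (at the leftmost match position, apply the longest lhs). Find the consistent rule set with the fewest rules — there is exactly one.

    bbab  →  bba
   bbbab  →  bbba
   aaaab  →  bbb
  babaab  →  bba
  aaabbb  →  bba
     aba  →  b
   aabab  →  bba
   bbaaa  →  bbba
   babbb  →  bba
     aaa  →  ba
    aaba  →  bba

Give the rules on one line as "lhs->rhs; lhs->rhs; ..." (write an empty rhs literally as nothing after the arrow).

aa->b; ab->a; abb->ba

  | bbab => bba
  | bbbab => bbba
  | aaaab => baab => bbb
  | babaab => baaab => bbab => bba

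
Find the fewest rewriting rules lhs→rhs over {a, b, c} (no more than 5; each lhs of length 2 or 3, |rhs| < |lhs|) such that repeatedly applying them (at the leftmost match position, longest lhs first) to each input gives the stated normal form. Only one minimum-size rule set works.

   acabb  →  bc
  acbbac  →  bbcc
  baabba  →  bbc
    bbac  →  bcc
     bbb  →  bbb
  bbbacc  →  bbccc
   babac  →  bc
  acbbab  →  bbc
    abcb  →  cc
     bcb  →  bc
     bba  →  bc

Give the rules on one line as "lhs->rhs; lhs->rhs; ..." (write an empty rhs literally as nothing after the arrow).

  | acabb => babb => bcb => bc
  | acbbac => bbbac => bbcc
  | baabba => bacba => bbba => bbc
  | bbac => bcc

ab->c; ac->b; bba->bc; cb->c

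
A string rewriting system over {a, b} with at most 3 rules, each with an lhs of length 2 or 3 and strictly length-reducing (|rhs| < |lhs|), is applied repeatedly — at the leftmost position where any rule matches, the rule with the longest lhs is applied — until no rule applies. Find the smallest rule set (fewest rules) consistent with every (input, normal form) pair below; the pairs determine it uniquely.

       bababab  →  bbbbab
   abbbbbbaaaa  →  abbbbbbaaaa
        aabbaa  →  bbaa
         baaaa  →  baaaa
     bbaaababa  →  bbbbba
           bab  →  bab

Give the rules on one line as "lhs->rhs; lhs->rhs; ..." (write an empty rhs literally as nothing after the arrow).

  | bababab => bbbbab
  | abbbbbbaaaa
  | aabbaa => bbaa
  | baaaa

aab->b; aba->bb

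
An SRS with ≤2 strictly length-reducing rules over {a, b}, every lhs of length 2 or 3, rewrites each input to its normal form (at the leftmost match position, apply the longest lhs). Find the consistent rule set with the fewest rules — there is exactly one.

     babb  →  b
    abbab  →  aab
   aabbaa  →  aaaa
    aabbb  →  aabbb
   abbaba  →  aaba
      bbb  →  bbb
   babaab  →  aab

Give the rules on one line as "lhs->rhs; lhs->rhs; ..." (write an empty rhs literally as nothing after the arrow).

bab->; bba->a

  | babb => b
  | abbab => aab
  | aabbaa => aaaa
  | aabbb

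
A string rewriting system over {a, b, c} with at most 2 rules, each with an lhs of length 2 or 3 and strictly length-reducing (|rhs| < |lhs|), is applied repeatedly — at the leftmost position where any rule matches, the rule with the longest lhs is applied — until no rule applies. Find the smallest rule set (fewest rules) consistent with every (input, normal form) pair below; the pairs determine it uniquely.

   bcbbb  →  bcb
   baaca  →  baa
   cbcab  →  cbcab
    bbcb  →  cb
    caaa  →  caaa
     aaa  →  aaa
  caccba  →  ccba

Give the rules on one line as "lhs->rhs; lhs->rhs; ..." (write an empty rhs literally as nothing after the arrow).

  | bcbbb => bcb
  | baaca => baa
  | cbcab
  | bbcb => cb

ac->; bb->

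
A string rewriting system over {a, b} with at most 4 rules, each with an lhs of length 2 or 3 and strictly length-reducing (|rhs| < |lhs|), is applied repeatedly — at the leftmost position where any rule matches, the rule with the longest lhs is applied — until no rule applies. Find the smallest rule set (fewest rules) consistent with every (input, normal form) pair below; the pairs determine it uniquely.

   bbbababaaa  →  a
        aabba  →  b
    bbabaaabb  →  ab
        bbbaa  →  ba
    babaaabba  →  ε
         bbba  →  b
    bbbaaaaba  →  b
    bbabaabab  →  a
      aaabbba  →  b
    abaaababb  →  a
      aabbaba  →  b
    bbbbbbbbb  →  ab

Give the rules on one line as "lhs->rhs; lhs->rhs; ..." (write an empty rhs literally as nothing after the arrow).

  | bbbababaaa => aababaaa => bbabaaa => aabaaa => bbaaa => aaaa => baa => bb => a
  | aabba => bbba => aa => b
  | bbabaaabb => aabaaabb => bbaaabb => aaaabb => baabb => bbbb => ab
  | bbbaa => aaa => ba

aa->b; aba->; bb->a; bbb->a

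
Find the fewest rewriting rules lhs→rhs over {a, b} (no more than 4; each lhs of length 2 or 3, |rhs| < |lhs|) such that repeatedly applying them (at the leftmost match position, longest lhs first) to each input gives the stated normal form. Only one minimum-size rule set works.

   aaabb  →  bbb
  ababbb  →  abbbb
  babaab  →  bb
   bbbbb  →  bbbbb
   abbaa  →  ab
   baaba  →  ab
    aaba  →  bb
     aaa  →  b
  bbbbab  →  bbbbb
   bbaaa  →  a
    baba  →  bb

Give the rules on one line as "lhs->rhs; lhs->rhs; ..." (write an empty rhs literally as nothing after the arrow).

aa->b; ba->b; baa->a

  | aaabb => babb => bbb
  | ababbb => abbbb
  | babaab => bbaab => bab => bb
  | bbbbb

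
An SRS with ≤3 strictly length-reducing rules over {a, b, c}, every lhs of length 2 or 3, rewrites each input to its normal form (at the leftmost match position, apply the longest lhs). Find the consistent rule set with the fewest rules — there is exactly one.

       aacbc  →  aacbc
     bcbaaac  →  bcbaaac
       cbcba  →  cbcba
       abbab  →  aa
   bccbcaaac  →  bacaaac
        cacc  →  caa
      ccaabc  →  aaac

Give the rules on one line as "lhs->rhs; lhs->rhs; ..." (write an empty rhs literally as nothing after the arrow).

ab->a; cc->a

  | aacbc
  | bcbaaac
  | cbcba
  | abbab => abab => aab => aa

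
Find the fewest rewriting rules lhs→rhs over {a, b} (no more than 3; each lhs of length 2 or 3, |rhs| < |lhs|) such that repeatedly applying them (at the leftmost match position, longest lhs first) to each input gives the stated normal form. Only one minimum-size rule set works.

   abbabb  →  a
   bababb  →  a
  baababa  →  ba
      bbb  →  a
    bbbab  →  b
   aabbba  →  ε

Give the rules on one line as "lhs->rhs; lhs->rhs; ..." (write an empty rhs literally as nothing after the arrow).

aa->; ab->a; bb->a

  | abbabb => ababb => aabb => bb => a
  | bababb => baabb => bbb => ab => a
  | baababa => bbaba => aaba => ba
  | bbb => ab => a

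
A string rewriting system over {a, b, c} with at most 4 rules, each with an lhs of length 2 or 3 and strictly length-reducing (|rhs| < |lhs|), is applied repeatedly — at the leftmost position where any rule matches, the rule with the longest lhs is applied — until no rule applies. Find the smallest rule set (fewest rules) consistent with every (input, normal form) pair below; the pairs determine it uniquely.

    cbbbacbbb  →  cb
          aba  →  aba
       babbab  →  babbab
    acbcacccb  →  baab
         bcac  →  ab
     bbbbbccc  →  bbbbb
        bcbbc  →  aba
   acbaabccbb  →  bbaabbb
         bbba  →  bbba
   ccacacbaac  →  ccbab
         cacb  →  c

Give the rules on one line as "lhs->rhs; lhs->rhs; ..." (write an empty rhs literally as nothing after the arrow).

ac->b; acc->b; bc->a; cbb->c

  | cbbbacbbb => cbacbbb => cbbbbb => cbbb => cb
  | aba
  | babbab
  | acbcacccb => bbcacccb => baacccb => babcb => baab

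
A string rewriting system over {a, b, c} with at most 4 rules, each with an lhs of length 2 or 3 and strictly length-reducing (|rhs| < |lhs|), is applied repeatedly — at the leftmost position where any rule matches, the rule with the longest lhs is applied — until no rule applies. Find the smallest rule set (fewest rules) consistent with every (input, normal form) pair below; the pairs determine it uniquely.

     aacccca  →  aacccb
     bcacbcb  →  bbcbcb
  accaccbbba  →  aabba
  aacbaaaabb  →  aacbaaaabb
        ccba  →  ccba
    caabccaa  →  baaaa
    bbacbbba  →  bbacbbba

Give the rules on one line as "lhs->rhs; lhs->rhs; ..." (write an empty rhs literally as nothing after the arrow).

bcc->a; ca->b; cab->a

  | aacccca => aacccb
  | bcacbcb => bbcbcb
  | accaccbbba => acbccbbba => acabbba => aabba
  | aacbaaaabb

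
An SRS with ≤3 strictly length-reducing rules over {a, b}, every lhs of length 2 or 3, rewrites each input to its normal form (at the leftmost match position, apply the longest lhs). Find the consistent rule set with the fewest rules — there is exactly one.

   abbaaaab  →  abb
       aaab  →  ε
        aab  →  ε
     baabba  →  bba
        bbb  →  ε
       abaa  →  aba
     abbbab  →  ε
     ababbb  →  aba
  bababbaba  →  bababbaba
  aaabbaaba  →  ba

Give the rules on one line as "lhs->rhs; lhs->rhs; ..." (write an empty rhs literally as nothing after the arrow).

  | abbaaaab => abbaaab => abbaab => abb
  | aaab => aab => ε
  | aab => ε
  | baabba => bba

aa->a; aab->; bbb->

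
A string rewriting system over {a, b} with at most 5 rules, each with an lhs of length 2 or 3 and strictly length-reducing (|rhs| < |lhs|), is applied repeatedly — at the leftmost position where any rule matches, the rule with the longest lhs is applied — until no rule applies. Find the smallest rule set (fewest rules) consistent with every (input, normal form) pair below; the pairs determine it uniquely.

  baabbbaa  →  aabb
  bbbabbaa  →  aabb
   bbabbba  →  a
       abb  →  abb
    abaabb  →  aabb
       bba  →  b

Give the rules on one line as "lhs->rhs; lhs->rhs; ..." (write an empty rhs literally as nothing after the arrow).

  | baabbbaa => bbbbbaa => abbbaa => aabaa => aabb
  | bbbabbaa => ababbaa => aabaa => aabb
  | bbabbba => babba => aba => a
  | abb

ba->; baa->bb; bab->a; bbb->ab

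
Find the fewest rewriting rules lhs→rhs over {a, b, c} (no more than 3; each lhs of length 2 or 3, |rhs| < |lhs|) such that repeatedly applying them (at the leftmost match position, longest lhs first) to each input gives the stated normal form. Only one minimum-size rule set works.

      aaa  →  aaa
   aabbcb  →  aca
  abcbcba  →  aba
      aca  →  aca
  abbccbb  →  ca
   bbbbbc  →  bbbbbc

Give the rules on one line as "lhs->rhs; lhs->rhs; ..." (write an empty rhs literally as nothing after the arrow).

  | aaa
  | aabbcb => acacb => aca
  | abcbcba => abcba => aba
  | aca

abb->ca; cb->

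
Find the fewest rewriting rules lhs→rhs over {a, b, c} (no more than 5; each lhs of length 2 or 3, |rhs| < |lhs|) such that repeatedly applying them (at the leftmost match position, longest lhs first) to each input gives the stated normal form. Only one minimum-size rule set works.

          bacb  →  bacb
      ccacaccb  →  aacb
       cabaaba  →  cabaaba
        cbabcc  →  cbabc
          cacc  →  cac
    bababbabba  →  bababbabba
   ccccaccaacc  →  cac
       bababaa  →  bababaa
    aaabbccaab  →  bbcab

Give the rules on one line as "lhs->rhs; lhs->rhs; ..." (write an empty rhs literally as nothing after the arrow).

aaa->; aca->ca; cc->c; cca->ac

  | bacb
  | ccacaccb => accaccb => aacccb => aaccb => aacb
  | cabaaba
  | cbabcc => cbabc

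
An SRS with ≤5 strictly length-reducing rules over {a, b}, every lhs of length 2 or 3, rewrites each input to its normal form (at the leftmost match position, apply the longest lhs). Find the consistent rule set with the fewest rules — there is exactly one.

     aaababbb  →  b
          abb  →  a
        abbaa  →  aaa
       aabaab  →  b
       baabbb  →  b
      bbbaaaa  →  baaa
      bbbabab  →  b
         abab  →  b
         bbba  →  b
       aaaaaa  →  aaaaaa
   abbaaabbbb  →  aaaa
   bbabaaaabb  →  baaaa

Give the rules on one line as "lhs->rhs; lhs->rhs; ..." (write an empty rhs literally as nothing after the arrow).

ab->b; abb->a; bab->ab; bba->

  | aaababbb => aababbb => ababbb => babbb => abbb => ab => b
  | abb => a
  | abbaa => aaa
  | aabaab => abaab => baab => bab => ab => b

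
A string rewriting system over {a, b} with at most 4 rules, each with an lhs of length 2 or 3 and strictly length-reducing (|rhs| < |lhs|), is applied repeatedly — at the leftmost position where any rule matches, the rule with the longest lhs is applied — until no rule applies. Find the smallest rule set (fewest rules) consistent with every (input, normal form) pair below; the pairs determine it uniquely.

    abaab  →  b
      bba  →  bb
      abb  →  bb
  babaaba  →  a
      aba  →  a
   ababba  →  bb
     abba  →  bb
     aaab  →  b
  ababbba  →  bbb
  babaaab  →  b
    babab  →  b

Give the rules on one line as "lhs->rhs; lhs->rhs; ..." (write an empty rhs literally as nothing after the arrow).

ab->b; ba->a; bba->bb

  | abaab => baab => aab => ab => b
  | bba => bb
  | abb => bb
  | babaaba => abaaba => baaba => aaba => aba => ba => a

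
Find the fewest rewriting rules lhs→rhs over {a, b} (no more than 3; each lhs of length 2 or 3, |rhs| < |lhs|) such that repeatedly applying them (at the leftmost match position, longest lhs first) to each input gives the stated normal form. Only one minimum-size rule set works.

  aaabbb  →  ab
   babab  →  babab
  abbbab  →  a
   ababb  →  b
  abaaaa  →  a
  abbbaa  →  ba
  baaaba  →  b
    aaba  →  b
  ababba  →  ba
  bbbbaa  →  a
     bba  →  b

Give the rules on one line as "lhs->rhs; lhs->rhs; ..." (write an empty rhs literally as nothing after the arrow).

  | aaabbb => babbb => baab => bbb => ab
  | babab
  | abbbab => aabab => bbab => aab => bb => a
  | ababb => abaa => abb => aa => b

aa->b; bb->a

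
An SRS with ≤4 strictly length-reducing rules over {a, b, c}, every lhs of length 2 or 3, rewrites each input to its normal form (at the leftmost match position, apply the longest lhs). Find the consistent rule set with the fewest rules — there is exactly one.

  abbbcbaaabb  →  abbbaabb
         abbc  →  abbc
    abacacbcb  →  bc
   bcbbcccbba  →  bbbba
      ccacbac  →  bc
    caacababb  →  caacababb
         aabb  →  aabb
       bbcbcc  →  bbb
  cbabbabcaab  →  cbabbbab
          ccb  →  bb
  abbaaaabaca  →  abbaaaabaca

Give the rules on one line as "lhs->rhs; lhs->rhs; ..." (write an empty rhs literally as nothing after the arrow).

  | abbbcbaaabb => abbccaaabb => abbbaabb
  | abbc
  | abacacbcb => abacaccc => abacabc => abaccc => ababc => abcc => ccc => bc
  | bcbbcccbba => ccbcccbba => bbcccbba => bbbcbba => bbccba => bbbba

abc->cc; bcb->cc; cc->b; cca->b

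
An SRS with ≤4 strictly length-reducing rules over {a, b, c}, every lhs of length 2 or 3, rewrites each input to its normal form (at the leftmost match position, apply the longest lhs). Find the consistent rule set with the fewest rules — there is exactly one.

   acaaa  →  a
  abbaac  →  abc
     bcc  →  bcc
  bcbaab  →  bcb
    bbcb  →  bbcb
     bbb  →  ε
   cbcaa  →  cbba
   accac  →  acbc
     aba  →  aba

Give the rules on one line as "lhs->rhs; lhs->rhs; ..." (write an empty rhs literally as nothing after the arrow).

  | acaaa => abaa => a
  | abbaac => abc
  | bcc
  | bcbaab => bcb

baa->; bbb->; ca->b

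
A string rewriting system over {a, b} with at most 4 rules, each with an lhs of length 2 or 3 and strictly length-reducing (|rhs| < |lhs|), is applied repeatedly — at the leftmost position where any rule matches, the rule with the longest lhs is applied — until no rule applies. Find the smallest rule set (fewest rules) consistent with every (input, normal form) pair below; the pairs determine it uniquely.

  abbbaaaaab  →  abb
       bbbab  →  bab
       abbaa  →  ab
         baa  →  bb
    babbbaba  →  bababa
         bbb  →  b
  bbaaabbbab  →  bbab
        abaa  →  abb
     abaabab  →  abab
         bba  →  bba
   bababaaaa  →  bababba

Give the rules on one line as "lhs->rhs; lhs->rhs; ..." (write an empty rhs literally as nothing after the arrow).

  | abbbaaaaab => abaaaaab => abbaab => abbbb => abb
  | bbbab => bab
  | abbaa => abbb => ab
  | baa => bb

aa->b; aaa->b; bbb->b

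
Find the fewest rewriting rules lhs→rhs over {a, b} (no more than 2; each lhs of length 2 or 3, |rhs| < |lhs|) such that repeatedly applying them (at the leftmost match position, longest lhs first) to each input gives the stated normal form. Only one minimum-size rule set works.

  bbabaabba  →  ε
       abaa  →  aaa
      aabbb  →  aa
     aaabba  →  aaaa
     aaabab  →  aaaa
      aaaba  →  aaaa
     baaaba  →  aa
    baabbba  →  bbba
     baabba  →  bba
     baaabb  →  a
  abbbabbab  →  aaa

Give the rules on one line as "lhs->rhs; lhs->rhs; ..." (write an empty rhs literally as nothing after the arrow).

ab->a; baa->

  | bbabaabba => bbaaabba => babba => baba => baa => ε
  | abaa => aaa
  | aabbb => aabb => aab => aa
  | aaabba => aaaba => aaaa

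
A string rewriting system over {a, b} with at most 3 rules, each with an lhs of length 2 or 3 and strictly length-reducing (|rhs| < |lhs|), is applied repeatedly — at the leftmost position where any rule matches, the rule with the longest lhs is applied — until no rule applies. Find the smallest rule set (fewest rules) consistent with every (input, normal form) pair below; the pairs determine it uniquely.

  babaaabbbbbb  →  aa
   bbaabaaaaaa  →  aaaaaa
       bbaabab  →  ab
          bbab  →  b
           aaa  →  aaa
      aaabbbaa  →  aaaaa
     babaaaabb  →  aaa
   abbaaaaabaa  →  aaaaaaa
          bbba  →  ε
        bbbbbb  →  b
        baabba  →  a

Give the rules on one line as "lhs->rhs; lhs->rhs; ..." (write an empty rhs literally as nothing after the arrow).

  | babaaabbbbbb => baaabbbbbb => aabbbbbb => aabbbbb => aabbbb => aabbb => aabb => aab => aa
  | bbaabaaaaaa => baabaaaaaa => abaaaaaa => aaaaaa
  | bbaabab => baabab => abab => ab
  | bbab => bab => b

aab->aa; ba->; bb->b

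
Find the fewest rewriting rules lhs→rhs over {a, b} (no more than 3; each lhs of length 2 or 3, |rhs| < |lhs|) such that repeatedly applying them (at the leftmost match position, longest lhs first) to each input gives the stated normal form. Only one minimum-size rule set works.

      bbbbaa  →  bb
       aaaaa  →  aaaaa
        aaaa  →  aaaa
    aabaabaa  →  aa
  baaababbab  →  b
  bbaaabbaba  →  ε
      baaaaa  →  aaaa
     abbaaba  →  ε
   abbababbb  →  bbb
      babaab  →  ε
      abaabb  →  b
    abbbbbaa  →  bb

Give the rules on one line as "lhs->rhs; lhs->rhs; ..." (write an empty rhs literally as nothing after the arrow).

  | bbbbaa => bbba => bb
  | aaaaa
  | aaaa
  | aabaabaa => aabaa => aa

ab->; aba->; ba->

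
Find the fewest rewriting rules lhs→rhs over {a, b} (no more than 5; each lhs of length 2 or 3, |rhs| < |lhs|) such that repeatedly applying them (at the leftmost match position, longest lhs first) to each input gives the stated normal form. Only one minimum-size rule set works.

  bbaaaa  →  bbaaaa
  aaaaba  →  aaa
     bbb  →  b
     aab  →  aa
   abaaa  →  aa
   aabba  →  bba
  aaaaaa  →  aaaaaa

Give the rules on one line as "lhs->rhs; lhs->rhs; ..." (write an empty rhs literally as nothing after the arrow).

ab->a; aba->; abb->bb; bbb->b

  | bbaaaa
  | aaaaba => aaa
  | bbb => b
  | aab => aa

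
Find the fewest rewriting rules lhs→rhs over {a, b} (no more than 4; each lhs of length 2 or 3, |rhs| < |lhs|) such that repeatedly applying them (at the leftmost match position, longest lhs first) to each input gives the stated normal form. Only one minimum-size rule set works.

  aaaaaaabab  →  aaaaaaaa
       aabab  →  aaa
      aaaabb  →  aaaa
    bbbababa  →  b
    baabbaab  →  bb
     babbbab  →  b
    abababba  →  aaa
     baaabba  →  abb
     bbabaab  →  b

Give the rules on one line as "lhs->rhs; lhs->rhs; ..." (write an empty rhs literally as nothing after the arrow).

aab->aa; ba->b; baa->; bab->

  | aaaaaaabab => aaaaaaaab => aaaaaaaa
  | aabab => aaab => aaa
  | aaaabb => aaaab => aaaa
  | bbbababa => bbaba => ba => b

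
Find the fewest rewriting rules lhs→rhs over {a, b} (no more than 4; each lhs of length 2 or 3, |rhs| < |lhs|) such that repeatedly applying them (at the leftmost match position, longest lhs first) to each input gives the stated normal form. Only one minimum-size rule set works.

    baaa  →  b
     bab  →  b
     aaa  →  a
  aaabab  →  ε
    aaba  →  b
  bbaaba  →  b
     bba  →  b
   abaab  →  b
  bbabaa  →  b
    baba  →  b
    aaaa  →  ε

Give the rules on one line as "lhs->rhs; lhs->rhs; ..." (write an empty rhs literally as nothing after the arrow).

  | baaa => baa => ba => b
  | bab => bb => b
  | aaa => a
  | aaabab => abab => ab => ε

aa->; ab->; ba->b; bb->b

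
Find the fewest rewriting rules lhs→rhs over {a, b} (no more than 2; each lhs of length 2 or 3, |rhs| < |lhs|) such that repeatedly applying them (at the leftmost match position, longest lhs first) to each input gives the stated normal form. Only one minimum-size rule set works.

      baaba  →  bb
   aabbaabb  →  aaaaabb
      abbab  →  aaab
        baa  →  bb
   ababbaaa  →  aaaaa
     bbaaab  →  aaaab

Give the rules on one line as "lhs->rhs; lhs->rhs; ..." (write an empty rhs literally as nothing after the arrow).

baa->bb; bba->aa

  | baaba => bbba => baa => bb
  | aabbaabb => aaaaabb
  | abbab => aaab
  | baa => bb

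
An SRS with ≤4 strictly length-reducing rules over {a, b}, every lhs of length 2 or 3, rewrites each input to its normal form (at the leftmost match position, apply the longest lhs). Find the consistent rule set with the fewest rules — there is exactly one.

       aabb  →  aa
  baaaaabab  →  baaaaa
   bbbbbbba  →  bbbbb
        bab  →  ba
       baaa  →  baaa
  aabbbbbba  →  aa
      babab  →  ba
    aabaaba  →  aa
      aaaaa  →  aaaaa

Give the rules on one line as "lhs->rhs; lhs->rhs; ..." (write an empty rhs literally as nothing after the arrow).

  | aabb => aab => aa
  | baaaaabab => baaaaabb => baaaaab => baaaaa
  | bbbbbbba => bbbbb
  | bab => ba

ab->a; aba->ab; bba->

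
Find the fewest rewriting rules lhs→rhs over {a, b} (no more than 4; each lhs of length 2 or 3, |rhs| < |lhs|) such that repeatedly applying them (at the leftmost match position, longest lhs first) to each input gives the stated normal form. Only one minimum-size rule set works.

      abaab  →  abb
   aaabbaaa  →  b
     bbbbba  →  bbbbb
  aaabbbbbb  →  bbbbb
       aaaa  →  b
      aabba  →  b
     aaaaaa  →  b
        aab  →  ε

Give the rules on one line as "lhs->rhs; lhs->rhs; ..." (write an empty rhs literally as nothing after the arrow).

  | abaab => abab => abb
  | aaabbaaa => aabbaaa => baaa => baa => ba => b
  | bbbbba => bbbbb
  | aaabbbbbb => aabbbbbb => bbbbb

aa->b; aaa->aa; aab->; ba->b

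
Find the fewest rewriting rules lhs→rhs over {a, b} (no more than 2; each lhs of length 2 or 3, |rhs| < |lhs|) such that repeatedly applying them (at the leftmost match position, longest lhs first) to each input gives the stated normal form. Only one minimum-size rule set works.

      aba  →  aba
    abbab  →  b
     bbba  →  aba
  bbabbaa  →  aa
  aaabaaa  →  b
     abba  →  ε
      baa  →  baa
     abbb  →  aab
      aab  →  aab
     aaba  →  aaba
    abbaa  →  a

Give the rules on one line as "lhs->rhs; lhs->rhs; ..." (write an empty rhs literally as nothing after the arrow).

  | aba
  | abbab => aaab => b
  | bbba => aba
  | bbabbaa => aabbaa => aaaaa => aa

aaa->; bb->a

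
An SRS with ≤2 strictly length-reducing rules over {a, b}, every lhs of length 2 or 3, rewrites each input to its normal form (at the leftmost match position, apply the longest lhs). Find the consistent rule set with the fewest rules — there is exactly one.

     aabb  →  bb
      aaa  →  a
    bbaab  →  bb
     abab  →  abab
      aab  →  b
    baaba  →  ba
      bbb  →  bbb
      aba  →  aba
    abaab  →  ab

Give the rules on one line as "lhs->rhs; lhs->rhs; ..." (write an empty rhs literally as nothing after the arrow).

  | aabb => bb
  | aaa => a
  | bbaab => bb
  | abab

aa->; baa->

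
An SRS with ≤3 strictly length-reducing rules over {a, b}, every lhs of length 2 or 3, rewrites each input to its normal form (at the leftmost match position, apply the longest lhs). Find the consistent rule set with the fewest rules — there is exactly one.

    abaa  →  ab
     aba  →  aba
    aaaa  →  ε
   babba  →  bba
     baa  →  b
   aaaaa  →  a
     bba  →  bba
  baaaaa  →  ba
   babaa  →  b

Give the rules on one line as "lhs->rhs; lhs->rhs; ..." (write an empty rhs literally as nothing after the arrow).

  | abaa => ab
  | aba
  | aaaa => aa => ε
  | babba => bba

aa->; bab->b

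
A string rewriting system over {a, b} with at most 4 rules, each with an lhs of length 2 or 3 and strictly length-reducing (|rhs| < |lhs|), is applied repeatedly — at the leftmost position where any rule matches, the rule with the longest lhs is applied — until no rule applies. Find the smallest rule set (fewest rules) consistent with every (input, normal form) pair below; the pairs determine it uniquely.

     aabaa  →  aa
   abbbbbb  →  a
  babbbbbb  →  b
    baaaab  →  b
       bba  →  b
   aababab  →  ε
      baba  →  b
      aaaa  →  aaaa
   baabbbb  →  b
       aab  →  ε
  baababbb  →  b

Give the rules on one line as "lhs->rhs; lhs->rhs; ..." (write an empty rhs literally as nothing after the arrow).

  | aabaa => aa
  | abbbbbb => abbbbb => abbbb => abbb => abb => ab => a
  | babbbbbb => bbbbbbb => bbbbbb => bbbbb => bbbb => bbb => bb => b
  | baaaab => baaab => baab => bab => bb => b

aab->; ab->a; ba->b; bb->b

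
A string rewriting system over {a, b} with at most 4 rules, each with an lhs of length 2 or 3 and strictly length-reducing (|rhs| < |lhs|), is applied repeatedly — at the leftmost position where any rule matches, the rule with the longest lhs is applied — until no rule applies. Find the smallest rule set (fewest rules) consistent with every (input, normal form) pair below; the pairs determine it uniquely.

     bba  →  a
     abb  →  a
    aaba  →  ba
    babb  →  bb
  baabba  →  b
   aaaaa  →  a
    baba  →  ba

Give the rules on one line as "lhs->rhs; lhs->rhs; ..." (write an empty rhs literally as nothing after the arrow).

aa->; ab->a; bab->b; bba->ab

  | bba => ab => a
  | abb => ab => a
  | aaba => ba
  | babb => bb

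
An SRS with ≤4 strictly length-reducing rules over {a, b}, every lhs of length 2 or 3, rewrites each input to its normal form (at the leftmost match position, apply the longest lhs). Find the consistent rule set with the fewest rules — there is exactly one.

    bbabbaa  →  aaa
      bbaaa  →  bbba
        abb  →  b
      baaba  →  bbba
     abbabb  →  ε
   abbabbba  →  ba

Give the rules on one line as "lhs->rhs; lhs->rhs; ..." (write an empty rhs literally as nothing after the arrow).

  | bbabbaa => babaa => aaa
  | bbaaa => bbba
  | abb => b
  | baaba => bbba

ab->; baa->bb; bab->a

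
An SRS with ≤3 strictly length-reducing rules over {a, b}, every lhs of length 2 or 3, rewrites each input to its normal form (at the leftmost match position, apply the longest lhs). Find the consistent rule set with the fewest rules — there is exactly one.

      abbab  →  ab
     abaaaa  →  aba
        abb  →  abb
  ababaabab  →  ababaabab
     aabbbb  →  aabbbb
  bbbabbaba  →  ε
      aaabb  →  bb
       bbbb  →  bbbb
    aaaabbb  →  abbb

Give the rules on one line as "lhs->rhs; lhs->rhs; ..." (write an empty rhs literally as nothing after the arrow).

  | abbab => ab
  | abaaaa => aba
  | abb
  | ababaabab

aaa->; bba->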